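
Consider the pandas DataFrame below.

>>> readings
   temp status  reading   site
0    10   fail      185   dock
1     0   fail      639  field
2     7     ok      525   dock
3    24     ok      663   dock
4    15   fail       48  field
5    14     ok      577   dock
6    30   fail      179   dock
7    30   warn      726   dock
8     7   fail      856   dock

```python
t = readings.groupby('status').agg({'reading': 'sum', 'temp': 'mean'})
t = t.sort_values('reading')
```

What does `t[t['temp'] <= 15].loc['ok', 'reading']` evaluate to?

group by status: sum(reading), mean(temp):
        reading  temp
status               
fail       1907  12.4
ok         1765  15.0
warn        726  30.0
sort by reading:
        reading  temp
status               
warn        726  30.0
ok         1765  15.0
fail       1907  12.4
filter rows where temp <= 15:
        reading  temp
status               
ok         1765  15.0
fail       1907  12.4
Then the value at row 'ok', column 'reading': 1765

1765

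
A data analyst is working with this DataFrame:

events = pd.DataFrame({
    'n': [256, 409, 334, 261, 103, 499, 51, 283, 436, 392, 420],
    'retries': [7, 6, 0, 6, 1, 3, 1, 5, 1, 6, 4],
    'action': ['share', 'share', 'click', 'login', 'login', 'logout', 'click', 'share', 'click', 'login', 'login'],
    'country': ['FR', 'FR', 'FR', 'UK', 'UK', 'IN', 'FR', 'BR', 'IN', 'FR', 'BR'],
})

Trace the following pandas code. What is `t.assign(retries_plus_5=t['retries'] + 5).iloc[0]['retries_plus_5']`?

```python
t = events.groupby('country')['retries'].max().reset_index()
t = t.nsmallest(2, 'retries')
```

group by country, max of retries:
country
BR    5
FR    7
IN    3
UK    6
Name: retries, dtype: int64
reset_index():
  country  retries
0      BR        5
1      FR        7
2      IN        3
3      UK        6
take 2 rows with smallest retries:
  country  retries
2      IN        3
0      BR        5
add column retries_plus_5 = t['retries'] + 5:
  country  retries  retries_plus_5
2      IN        3               8
0      BR        5              10

8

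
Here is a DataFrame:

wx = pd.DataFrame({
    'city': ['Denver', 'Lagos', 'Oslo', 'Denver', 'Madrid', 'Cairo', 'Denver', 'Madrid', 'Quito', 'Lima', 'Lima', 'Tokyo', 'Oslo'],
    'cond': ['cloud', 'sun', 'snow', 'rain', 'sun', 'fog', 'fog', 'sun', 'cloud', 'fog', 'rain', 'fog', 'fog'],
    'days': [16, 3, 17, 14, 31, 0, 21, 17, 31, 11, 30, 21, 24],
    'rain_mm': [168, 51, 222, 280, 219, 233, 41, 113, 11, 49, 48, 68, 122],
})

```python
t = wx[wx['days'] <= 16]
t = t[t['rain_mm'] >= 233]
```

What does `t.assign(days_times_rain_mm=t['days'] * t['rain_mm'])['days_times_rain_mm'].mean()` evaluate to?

1960.0

filter rows where days <= 16:
     city   cond  days  rain_mm
0  Denver  cloud    16      168
1   Lagos    sun     3       51
3  Denver   rain    14      280
5   Cairo    fog     0      233
9    Lima    fog    11       49
filter rows where rain_mm >= 233:
     city  cond  days  rain_mm
3  Denver  rain    14      280
5   Cairo   fog     0      233
add column days_times_rain_mm = t['days'] * t['rain_mm']:
     city  cond  days  rain_mm  days_times_rain_mm
3  Denver  rain    14      280                3920
5   Cairo   fog     0      233                   0
Finally, mean of column 'days_times_rain_mm' = 1960.0.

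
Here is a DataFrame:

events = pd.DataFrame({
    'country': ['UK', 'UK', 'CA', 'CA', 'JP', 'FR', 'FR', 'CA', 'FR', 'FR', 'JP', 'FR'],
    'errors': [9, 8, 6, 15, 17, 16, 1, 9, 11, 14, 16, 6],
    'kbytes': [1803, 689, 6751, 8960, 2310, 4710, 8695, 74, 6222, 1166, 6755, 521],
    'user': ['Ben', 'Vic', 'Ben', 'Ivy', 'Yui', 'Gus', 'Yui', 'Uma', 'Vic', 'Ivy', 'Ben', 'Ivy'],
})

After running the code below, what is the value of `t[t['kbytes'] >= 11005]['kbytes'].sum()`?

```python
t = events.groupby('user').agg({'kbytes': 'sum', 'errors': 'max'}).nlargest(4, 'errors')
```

group by user: sum(kbytes), max(errors):
      kbytes  errors
user                
Ben    15309      16
Gus     4710      16
Ivy    10647      15
Uma       74       9
Vic     6911      11
Yui    11005      17
take 4 rows with largest errors:
      kbytes  errors
user                
Yui    11005      17
Ben    15309      16
Gus     4710      16
Ivy    10647      15
filter rows where kbytes >= 11005:
      kbytes  errors
user                
Yui    11005      17
Ben    15309      16
Reading off the sum of column 'kbytes', we get 26314.

26314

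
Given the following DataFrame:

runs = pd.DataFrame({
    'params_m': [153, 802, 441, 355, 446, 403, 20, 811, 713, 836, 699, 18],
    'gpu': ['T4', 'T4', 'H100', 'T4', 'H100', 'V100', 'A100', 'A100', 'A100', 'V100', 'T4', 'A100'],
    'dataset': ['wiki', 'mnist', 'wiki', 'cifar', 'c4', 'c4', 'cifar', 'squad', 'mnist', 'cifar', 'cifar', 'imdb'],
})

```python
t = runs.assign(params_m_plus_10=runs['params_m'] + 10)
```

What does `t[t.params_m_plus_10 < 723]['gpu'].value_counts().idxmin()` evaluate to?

V100

add column params_m_plus_10 = runs['params_m'] + 10:
    params_m   gpu dataset  params_m_plus_10
0        153    T4    wiki               163
1        802    T4   mnist               812
2        441  H100    wiki               451
3        355    T4   cifar               365
4        446  H100      c4               456
5        403  V100      c4               413
6         20  A100   cifar                30
7        811  A100   squad               821
8        713  A100   mnist               723
9        836  V100   cifar               846
10       699    T4   cifar               709
11        18  A100    imdb                28
filter rows where params_m_plus_10 < 723:
    params_m   gpu dataset  params_m_plus_10
0        153    T4    wiki               163
2        441  H100    wiki               451
3        355    T4   cifar               365
4        446  H100      c4               456
5        403  V100      c4               413
6         20  A100   cifar                30
10       699    T4   cifar               709
11        18  A100    imdb                28
value_counts of gpu:
gpu
T4      3
H100    2
A100    2
V100    1
Name: count, dtype: int64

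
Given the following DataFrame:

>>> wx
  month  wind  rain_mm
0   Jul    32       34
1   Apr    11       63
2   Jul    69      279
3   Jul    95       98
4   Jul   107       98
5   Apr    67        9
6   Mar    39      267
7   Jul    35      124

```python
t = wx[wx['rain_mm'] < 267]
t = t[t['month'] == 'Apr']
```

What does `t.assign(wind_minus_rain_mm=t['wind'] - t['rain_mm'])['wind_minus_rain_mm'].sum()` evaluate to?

6

filter rows where rain_mm < 267:
  month  wind  rain_mm
0   Jul    32       34
1   Apr    11       63
3   Jul    95       98
4   Jul   107       98
5   Apr    67        9
7   Jul    35      124
filter rows where month == 'Apr':
  month  wind  rain_mm
1   Apr    11       63
5   Apr    67        9
add column wind_minus_rain_mm = t['wind'] - t['rain_mm']:
  month  wind  rain_mm  wind_minus_rain_mm
1   Apr    11       63                 -52
5   Apr    67        9                  58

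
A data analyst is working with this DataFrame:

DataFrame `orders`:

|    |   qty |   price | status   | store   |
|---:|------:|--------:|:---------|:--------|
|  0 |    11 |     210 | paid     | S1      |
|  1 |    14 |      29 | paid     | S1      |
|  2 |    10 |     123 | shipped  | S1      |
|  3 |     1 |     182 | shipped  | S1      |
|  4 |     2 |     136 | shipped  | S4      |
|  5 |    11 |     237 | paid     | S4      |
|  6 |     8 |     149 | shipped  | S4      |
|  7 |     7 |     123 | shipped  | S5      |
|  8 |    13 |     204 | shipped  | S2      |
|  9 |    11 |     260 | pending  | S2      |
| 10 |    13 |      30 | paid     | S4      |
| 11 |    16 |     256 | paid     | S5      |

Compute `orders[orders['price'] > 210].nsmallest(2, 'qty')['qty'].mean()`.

filter rows where price > 210:
    qty  price   status store
5    11    237     paid    S4
9    11    260  pending    S2
11   16    256     paid    S5
take 2 rows with smallest qty:
   qty  price   status store
5   11    237     paid    S4
9   11    260  pending    S2
mean of column 'qty' → 11.0

11.0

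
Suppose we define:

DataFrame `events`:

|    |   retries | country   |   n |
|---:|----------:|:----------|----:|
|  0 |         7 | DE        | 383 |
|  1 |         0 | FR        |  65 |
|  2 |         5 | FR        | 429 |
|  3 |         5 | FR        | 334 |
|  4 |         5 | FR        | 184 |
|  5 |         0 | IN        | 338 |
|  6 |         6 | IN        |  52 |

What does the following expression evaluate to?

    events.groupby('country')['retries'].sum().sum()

28

group by country, sum of retries:
country
DE     7
FR    15
IN     6
Name: retries, dtype: int64
sum of the resulting series → 28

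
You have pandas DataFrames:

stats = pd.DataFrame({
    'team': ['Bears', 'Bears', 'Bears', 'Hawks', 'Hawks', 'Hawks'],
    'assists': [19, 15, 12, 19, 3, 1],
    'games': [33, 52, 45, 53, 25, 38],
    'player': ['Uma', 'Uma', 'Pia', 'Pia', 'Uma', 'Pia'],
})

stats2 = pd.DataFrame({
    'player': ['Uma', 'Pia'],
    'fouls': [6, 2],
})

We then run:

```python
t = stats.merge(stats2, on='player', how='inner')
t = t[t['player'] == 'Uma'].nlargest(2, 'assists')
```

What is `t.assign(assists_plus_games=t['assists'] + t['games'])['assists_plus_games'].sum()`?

119

merge on 'player' (how='inner') → 6 rows:
    team  assists  games player  fouls
0  Bears       19     33    Uma      6
1  Bears       15     52    Uma      6
2  Bears       12     45    Pia      2
3  Hawks       19     53    Pia      2
4  Hawks        3     25    Uma      6
5  Hawks        1     38    Pia      2
filter rows where player == 'Uma':
    team  assists  games player  fouls
0  Bears       19     33    Uma      6
1  Bears       15     52    Uma      6
4  Hawks        3     25    Uma      6
take 2 rows with largest assists:
    team  assists  games player  fouls
0  Bears       19     33    Uma      6
1  Bears       15     52    Uma      6
add column assists_plus_games = t['assists'] + t['games']:
    team  assists  games player  fouls  assists_plus_games
0  Bears       19     33    Uma      6                  52
1  Bears       15     52    Uma      6                  67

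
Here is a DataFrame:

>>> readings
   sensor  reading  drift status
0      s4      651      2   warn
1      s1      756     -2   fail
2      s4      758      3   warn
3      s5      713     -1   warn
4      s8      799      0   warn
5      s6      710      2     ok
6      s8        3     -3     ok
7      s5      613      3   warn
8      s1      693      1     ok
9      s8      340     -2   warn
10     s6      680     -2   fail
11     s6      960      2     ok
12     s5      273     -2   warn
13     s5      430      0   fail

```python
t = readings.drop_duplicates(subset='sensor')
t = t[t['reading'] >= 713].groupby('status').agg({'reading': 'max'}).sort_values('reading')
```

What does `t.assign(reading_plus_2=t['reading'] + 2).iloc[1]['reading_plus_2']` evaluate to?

drop duplicate sensor (keep=first):
  sensor  reading  drift status
0     s4      651      2   warn
1     s1      756     -2   fail
3     s5      713     -1   warn
4     s8      799      0   warn
5     s6      710      2     ok
filter rows where reading >= 713:
  sensor  reading  drift status
1     s1      756     -2   fail
3     s5      713     -1   warn
4     s8      799      0   warn
group by status, max of reading:
        reading
status         
fail        756
warn        799
sort by reading:
        reading
status         
fail        756
warn        799
add column reading_plus_2 = t['reading'] + 2:
        reading  reading_plus_2
status                         
fail        756             758
warn        799             801

801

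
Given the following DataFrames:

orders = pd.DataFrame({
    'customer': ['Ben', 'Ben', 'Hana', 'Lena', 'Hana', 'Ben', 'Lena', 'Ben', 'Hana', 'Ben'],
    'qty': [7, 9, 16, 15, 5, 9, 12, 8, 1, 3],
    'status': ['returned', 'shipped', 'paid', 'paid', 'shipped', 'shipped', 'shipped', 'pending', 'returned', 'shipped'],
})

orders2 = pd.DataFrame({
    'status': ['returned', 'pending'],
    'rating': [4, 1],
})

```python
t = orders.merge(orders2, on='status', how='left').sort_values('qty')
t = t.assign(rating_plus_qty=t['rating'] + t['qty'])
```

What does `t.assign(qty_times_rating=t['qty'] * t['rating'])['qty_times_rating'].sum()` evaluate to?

40.0

merge on 'status' (how='left') → 10 rows:
  customer  qty    status  rating
0      Ben    7  returned     4.0
1      Ben    9   shipped     NaN
2     Hana   16      paid     NaN
3     Lena   15      paid     NaN
4     Hana    5   shipped     NaN
5      Ben    9   shipped     NaN
6     Lena   12   shipped     NaN
7      Ben    8   pending     1.0
8     Hana    1  returned     4.0
9      Ben    3   shipped     NaN
sort by qty:
  customer  qty    status  rating
8     Hana    1  returned     4.0
9      Ben    3   shipped     NaN
4     Hana    5   shipped     NaN
0      Ben    7  returned     4.0
7      Ben    8   pending     1.0
1      Ben    9   shipped     NaN
5      Ben    9   shipped     NaN
6     Lena   12   shipped     NaN
3     Lena   15      paid     NaN
2     Hana   16      paid     NaN
add column rating_plus_qty = t['rating'] + t['qty']:
  customer  qty    status  rating  rating_plus_qty
8     Hana    1  returned     4.0              5.0
9      Ben    3   shipped     NaN              NaN
4     Hana    5   shipped     NaN              NaN
0      Ben    7  returned     4.0             11.0
7      Ben    8   pending     1.0              9.0
1      Ben    9   shipped     NaN              NaN
5      Ben    9   shipped     NaN              NaN
6     Lena   12   shipped     NaN              NaN
3     Lena   15      paid     NaN              NaN
2     Hana   16      paid     NaN              NaN
add column qty_times_rating = t['qty'] * t['rating']:
  customer  qty    status  rating  rating_plus_qty  qty_times_rating
8     Hana    1  returned     4.0              5.0               4.0
9      Ben    3   shipped     NaN              NaN               NaN
4     Hana    5   shipped     NaN              NaN               NaN
0      Ben    7  returned     4.0             11.0              28.0
7      Ben    8   pending     1.0              9.0               8.0
1      Ben    9   shipped     NaN              NaN               NaN
5      Ben    9   shipped     NaN              NaN               NaN
6     Lena   12   shipped     NaN              NaN               NaN
3     Lena   15      paid     NaN              NaN               NaN
2     Hana   16      paid     NaN              NaN               NaN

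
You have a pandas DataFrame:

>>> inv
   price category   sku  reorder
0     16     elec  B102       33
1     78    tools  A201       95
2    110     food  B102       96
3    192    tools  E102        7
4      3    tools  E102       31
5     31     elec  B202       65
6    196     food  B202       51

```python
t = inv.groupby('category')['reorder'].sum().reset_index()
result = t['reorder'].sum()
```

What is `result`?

group by category, sum of reorder:
category
elec      98
food     147
tools    133
Name: reorder, dtype: int64
reset_index():
  category  reorder
0     elec       98
1     food      147
2    tools      133
So sum() = 378.

378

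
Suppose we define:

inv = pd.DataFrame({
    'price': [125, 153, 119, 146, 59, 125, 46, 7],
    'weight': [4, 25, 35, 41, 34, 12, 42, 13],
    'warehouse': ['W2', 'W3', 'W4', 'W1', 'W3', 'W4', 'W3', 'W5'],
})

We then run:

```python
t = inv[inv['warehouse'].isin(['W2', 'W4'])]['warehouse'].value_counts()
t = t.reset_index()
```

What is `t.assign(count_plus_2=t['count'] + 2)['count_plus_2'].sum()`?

7

filter rows where warehouse in ['W2', 'W4']:
   price  weight warehouse
0    125       4        W2
2    119      35        W4
5    125      12        W4
value_counts of warehouse:
warehouse
W4    2
W2    1
Name: count, dtype: int64
reset_index():
  warehouse  count
0        W4      2
1        W2      1
add column count_plus_2 = t['count'] + 2:
  warehouse  count  count_plus_2
0        W4      2             4
1        W2      1             3
Finally, sum of column 'count_plus_2' = 7.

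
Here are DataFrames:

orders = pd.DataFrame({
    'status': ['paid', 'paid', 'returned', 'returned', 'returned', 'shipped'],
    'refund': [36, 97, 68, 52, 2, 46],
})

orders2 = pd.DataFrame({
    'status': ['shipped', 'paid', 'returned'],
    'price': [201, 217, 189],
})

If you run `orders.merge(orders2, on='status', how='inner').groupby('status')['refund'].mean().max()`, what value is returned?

66.5

merge on 'status' (how='inner') → 6 rows:
     status  refund  price
0      paid      36    217
1      paid      97    217
2  returned      68    189
3  returned      52    189
4  returned       2    189
5   shipped      46    201
group by status, mean of refund:
status
paid        66.500000
returned    40.666667
shipped     46.000000
Name: refund, dtype: float64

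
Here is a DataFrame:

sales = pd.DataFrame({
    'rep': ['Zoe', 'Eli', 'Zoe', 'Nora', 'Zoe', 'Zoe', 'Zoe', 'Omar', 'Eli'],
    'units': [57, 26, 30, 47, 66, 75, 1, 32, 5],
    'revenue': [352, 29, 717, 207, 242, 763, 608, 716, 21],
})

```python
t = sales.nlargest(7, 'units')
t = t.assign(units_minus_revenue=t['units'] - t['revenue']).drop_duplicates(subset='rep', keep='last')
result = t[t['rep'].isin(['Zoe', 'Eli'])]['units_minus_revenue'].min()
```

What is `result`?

-687

take 7 rows with largest units:
    rep  units  revenue
5   Zoe     75      763
4   Zoe     66      242
0   Zoe     57      352
3  Nora     47      207
7  Omar     32      716
2   Zoe     30      717
1   Eli     26       29
add column units_minus_revenue = t['units'] - t['revenue']:
    rep  units  revenue  units_minus_revenue
5   Zoe     75      763                 -688
4   Zoe     66      242                 -176
0   Zoe     57      352                 -295
3  Nora     47      207                 -160
7  Omar     32      716                 -684
2   Zoe     30      717                 -687
1   Eli     26       29                   -3
drop duplicate rep (keep=last):
    rep  units  revenue  units_minus_revenue
3  Nora     47      207                 -160
7  Omar     32      716                 -684
2   Zoe     30      717                 -687
1   Eli     26       29                   -3
filter rows where rep in ['Zoe', 'Eli']:
   rep  units  revenue  units_minus_revenue
2  Zoe     30      717                 -687
1  Eli     26       29                   -3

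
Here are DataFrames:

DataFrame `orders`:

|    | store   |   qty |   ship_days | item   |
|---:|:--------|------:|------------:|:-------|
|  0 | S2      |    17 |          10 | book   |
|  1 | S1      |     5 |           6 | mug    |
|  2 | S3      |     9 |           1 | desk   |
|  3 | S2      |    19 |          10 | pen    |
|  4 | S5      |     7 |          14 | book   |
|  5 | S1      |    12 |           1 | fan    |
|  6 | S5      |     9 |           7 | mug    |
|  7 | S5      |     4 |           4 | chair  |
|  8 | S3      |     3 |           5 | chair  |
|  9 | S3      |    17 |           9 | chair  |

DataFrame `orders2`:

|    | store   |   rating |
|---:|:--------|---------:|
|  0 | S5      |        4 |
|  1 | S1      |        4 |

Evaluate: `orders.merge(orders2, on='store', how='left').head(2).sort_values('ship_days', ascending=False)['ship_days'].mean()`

merge on 'store' (how='left') → 10 rows:
  store  qty  ship_days   item  rating
0    S2   17         10   book     NaN
1    S1    5          6    mug     4.0
2    S3    9          1   desk     NaN
3    S2   19         10    pen     NaN
4    S5    7         14   book     4.0
5    S1   12          1    fan     4.0
6    S5    9          7    mug     4.0
7    S5    4          4  chair     4.0
8    S3    3          5  chair     NaN
9    S3   17          9  chair     NaN
take first 2 rows:
  store  qty  ship_days  item  rating
0    S2   17         10  book     NaN
1    S1    5          6   mug     4.0
sort by ship_days descending:
  store  qty  ship_days  item  rating
0    S2   17         10  book     NaN
1    S1    5          6   mug     4.0
Then the mean of column 'ship_days': 8.0

8.0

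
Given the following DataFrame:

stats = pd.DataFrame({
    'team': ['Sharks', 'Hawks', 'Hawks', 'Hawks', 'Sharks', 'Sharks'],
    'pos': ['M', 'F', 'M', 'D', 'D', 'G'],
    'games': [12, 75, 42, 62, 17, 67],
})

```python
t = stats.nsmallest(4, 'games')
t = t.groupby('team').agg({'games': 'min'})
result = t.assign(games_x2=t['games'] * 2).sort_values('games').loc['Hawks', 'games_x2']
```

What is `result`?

take 4 rows with smallest games:
     team pos  games
0  Sharks   M     12
4  Sharks   D     17
2   Hawks   M     42
3   Hawks   D     62
group by team, min of games:
        games
team         
Hawks      42
Sharks     12
add column games_x2 = t['games'] * 2:
        games  games_x2
team                   
Hawks      42        84
Sharks     12        24
sort by games:
        games  games_x2
team                   
Sharks     12        24
Hawks      42        84
Hence 84.

84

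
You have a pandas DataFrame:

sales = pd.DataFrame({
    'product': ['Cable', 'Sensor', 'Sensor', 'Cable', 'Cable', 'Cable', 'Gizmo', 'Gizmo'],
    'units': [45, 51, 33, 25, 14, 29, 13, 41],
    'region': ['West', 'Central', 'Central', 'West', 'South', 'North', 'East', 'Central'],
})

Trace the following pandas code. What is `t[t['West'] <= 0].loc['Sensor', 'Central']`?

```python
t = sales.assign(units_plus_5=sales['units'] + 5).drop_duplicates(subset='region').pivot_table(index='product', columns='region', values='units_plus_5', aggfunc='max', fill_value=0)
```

add column units_plus_5 = sales['units'] + 5:
  product  units   region  units_plus_5
0   Cable     45     West            50
1  Sensor     51  Central            56
2  Sensor     33  Central            38
3   Cable     25     West            30
4   Cable     14    South            19
5   Cable     29    North            34
6   Gizmo     13     East            18
7   Gizmo     41  Central            46
drop duplicate region (keep=first):
  product  units   region  units_plus_5
0   Cable     45     West            50
1  Sensor     51  Central            56
4   Cable     14    South            19
5   Cable     29    North            34
6   Gizmo     13     East            18
pivot: rows=product, cols=region, max(units_plus_5):
region   Central  East  North  South  West
product                                   
Cable          0     0     34     19    50
Gizmo          0    18      0      0     0
Sensor        56     0      0      0     0
filter rows where West <= 0:
region   Central  East  North  South  West
product                                   
Gizmo          0    18      0      0     0
Sensor        56     0      0      0     0
Taking the value at row 'Sensor', column 'Central' gives 56.

56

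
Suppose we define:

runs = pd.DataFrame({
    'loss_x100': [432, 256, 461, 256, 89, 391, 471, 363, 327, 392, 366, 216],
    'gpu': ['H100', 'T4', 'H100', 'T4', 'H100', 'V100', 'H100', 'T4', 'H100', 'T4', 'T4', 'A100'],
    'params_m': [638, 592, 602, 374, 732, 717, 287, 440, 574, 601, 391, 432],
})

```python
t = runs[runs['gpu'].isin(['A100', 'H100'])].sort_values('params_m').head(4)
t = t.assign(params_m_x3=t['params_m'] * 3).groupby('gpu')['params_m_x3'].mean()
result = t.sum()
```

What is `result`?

filter rows where gpu in ['A100', 'H100']:
    loss_x100   gpu  params_m
0         432  H100       638
2         461  H100       602
4          89  H100       732
6         471  H100       287
8         327  H100       574
11        216  A100       432
sort by params_m:
    loss_x100   gpu  params_m
6         471  H100       287
11        216  A100       432
8         327  H100       574
2         461  H100       602
0         432  H100       638
4          89  H100       732
take first 4 rows:
    loss_x100   gpu  params_m
6         471  H100       287
11        216  A100       432
8         327  H100       574
2         461  H100       602
add column params_m_x3 = t['params_m'] * 3:
    loss_x100   gpu  params_m  params_m_x3
6         471  H100       287          861
11        216  A100       432         1296
8         327  H100       574         1722
2         461  H100       602         1806
group by gpu, mean of params_m_x3:
gpu
A100    1296.0
H100    1463.0
Name: params_m_x3, dtype: float64
Then the sum of the resulting series: 2759.0

2759.0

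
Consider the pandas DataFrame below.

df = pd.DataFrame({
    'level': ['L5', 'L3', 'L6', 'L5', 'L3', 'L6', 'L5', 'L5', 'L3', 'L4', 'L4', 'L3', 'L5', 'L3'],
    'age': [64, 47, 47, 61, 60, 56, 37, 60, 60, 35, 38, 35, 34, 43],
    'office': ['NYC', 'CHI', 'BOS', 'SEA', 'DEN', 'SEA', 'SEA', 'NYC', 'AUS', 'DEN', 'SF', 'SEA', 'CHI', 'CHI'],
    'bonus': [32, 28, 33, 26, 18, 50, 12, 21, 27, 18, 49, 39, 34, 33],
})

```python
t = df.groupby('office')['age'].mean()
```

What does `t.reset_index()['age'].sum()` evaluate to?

343.083333333

group by office, mean of age:
office
AUS    60.000000
BOS    47.000000
CHI    41.333333
DEN    47.500000
NYC    62.000000
SEA    47.250000
SF     38.000000
Name: age, dtype: float64
reset_index():
  office        age
0    AUS  60.000000
1    BOS  47.000000
2    CHI  41.333333
3    DEN  47.500000
4    NYC  62.000000
5    SEA  47.250000
6     SF  38.000000
Reading off the sum of column 'age', we get 343.083333333.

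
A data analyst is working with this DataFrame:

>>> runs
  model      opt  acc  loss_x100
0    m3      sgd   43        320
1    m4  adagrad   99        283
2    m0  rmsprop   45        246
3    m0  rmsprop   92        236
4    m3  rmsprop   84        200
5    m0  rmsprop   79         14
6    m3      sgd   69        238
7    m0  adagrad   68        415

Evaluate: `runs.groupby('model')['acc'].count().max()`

group by model, count of acc:
model
m0    4
m3    3
m4    1
Name: acc, dtype: int64
Finally, max of the resulting series = 4.

4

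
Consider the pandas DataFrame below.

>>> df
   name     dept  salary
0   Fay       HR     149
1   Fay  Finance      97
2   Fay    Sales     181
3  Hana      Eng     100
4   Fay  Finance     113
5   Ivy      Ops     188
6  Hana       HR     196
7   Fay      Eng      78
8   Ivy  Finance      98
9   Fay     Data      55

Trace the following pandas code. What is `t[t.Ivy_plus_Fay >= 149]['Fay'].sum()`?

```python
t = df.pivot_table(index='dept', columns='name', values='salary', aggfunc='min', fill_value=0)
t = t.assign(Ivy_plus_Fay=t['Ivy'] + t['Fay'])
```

427

pivot: rows=dept, cols=name, min(salary):
name     Fay  Hana  Ivy
dept                   
Data      55     0    0
Eng       78   100    0
Finance   97     0   98
HR       149   196    0
Ops        0     0  188
Sales    181     0    0
add column Ivy_plus_Fay = t['Ivy'] + t['Fay']:
name     Fay  Hana  Ivy  Ivy_plus_Fay
dept                                 
Data      55     0    0            55
Eng       78   100    0            78
Finance   97     0   98           195
HR       149   196    0           149
Ops        0     0  188           188
Sales    181     0    0           181
filter rows where Ivy_plus_Fay >= 149:
name     Fay  Hana  Ivy  Ivy_plus_Fay
dept                                 
Finance   97     0   98           195
HR       149   196    0           149
Ops        0     0  188           188
Sales    181     0    0           181
So sum() = 427.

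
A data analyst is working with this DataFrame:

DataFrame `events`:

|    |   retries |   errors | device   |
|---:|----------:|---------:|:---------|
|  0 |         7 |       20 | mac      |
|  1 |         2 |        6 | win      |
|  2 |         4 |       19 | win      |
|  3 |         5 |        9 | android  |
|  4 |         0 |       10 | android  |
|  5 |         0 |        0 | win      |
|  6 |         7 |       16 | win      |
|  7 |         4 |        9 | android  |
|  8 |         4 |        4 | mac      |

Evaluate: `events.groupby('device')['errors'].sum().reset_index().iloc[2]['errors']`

group by device, sum of errors:
device
android    28
mac        24
win        41
Name: errors, dtype: int64
reset_index():
    device  errors
0  android      28
1      mac      24
2      win      41
Taking the value at position 2, column 'errors' gives 41.

41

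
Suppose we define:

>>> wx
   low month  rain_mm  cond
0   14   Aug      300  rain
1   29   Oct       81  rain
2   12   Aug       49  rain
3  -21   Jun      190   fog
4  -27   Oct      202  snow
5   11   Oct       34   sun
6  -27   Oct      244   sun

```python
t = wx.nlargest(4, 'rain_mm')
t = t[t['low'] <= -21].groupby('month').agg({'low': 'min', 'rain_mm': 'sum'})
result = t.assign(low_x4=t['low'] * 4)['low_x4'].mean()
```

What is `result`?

-96.0

take 4 rows with largest rain_mm:
   low month  rain_mm  cond
0   14   Aug      300  rain
6  -27   Oct      244   sun
4  -27   Oct      202  snow
3  -21   Jun      190   fog
filter rows where low <= -21:
   low month  rain_mm  cond
6  -27   Oct      244   sun
4  -27   Oct      202  snow
3  -21   Jun      190   fog
group by month: min(low), sum(rain_mm):
       low  rain_mm
month              
Jun    -21      190
Oct    -27      446
add column low_x4 = t['low'] * 4:
       low  rain_mm  low_x4
month                      
Jun    -21      190     -84
Oct    -27      446    -108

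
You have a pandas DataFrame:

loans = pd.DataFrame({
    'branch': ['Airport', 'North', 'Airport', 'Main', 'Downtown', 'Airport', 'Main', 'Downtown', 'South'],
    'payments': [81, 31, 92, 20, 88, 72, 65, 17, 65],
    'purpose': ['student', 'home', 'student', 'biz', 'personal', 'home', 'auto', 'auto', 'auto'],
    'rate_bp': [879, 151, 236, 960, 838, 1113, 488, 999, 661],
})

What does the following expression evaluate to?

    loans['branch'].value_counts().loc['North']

1

value_counts of branch:
branch
Airport     3
Main        2
Downtown    2
North       1
South       1
Name: count, dtype: int64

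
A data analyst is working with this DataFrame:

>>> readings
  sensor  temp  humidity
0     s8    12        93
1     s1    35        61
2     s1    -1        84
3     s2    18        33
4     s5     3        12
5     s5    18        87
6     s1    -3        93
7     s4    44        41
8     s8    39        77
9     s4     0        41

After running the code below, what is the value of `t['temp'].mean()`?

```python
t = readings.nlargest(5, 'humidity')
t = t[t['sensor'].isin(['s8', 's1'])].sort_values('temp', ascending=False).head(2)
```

25.5

take 5 rows with largest humidity:
  sensor  temp  humidity
0     s8    12        93
6     s1    -3        93
5     s5    18        87
2     s1    -1        84
8     s8    39        77
filter rows where sensor in ['s8', 's1']:
  sensor  temp  humidity
0     s8    12        93
6     s1    -3        93
2     s1    -1        84
8     s8    39        77
sort by temp descending:
  sensor  temp  humidity
8     s8    39        77
0     s8    12        93
2     s1    -1        84
6     s1    -3        93
take first 2 rows:
  sensor  temp  humidity
8     s8    39        77
0     s8    12        93
Finally, mean of column 'temp' = 25.5.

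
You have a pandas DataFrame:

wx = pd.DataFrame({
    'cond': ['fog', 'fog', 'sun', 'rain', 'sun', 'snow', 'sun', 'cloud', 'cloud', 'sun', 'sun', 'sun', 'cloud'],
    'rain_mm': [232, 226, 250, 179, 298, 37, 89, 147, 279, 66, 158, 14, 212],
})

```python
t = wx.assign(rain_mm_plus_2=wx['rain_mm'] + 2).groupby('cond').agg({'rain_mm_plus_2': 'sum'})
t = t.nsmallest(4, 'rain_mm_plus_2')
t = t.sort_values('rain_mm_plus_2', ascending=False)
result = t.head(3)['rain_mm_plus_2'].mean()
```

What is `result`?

add column rain_mm_plus_2 = wx['rain_mm'] + 2:
     cond  rain_mm  rain_mm_plus_2
0     fog      232             234
1     fog      226             228
2     sun      250             252
3    rain      179             181
4     sun      298             300
5    snow       37              39
6     sun       89              91
7   cloud      147             149
8   cloud      279             281
9     sun       66              68
10    sun      158             160
11    sun       14              16
12  cloud      212             214
group by cond, sum of rain_mm_plus_2:
       rain_mm_plus_2
cond                 
cloud             644
fog               462
rain              181
snow               39
sun               887
take 4 rows with smallest rain_mm_plus_2:
       rain_mm_plus_2
cond                 
snow               39
rain              181
fog               462
cloud             644
sort by rain_mm_plus_2 descending:
       rain_mm_plus_2
cond                 
cloud             644
fog               462
rain              181
snow               39
take first 3 rows:
       rain_mm_plus_2
cond                 
cloud             644
fog               462
rain              181
mean of column 'rain_mm_plus_2' → 429.0

429.0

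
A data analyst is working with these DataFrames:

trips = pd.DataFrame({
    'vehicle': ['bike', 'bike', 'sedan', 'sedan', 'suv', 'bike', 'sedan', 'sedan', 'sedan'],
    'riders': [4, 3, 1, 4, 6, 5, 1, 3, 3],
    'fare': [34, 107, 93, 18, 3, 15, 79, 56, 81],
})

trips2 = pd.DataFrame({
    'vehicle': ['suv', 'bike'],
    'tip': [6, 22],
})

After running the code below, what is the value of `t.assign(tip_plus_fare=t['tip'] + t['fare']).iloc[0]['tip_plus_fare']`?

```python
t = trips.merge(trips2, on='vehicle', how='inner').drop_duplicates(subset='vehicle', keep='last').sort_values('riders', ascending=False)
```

merge on 'vehicle' (how='inner') → 4 rows:
  vehicle  riders  fare  tip
0    bike       4    34   22
1    bike       3   107   22
2     suv       6     3    6
3    bike       5    15   22
drop duplicate vehicle (keep=last):
  vehicle  riders  fare  tip
2     suv       6     3    6
3    bike       5    15   22
sort by riders descending:
  vehicle  riders  fare  tip
2     suv       6     3    6
3    bike       5    15   22
add column tip_plus_fare = t['tip'] + t['fare']:
  vehicle  riders  fare  tip  tip_plus_fare
2     suv       6     3    6              9
3    bike       5    15   22             37

9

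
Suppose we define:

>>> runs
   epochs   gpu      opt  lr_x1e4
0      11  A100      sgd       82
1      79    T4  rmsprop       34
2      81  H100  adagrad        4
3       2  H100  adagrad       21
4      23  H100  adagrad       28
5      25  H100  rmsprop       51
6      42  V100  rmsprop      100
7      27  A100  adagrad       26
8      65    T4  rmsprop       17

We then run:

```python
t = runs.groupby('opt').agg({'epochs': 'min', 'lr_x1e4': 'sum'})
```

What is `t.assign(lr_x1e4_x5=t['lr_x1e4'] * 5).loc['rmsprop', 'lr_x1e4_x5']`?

1010

group by opt: min(epochs), sum(lr_x1e4):
         epochs  lr_x1e4
opt                     
adagrad       2       79
rmsprop      25      202
sgd          11       82
add column lr_x1e4_x5 = t['lr_x1e4'] * 5:
         epochs  lr_x1e4  lr_x1e4_x5
opt                                 
adagrad       2       79         395
rmsprop      25      202        1010
sgd          11       82         410
The value at row 'rmsprop', column 'lr_x1e4_x5' is 1010.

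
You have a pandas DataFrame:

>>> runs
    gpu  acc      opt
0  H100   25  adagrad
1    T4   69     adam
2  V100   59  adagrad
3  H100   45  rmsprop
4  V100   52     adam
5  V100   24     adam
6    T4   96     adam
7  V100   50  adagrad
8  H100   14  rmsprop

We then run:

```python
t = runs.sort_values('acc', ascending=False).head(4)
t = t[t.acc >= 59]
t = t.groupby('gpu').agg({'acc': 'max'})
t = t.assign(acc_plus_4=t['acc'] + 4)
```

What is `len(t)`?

2

sort by acc descending:
    gpu  acc      opt
6    T4   96     adam
1    T4   69     adam
2  V100   59  adagrad
4  V100   52     adam
7  V100   50  adagrad
3  H100   45  rmsprop
0  H100   25  adagrad
5  V100   24     adam
8  H100   14  rmsprop
take first 4 rows:
    gpu  acc      opt
6    T4   96     adam
1    T4   69     adam
2  V100   59  adagrad
4  V100   52     adam
filter rows where acc >= 59:
    gpu  acc      opt
6    T4   96     adam
1    T4   69     adam
2  V100   59  adagrad
group by gpu, max of acc:
      acc
gpu      
T4     96
V100   59
add column acc_plus_4 = t['acc'] + 4:
      acc  acc_plus_4
gpu                  
T4     96         100
V100   59          63
number of rows → 2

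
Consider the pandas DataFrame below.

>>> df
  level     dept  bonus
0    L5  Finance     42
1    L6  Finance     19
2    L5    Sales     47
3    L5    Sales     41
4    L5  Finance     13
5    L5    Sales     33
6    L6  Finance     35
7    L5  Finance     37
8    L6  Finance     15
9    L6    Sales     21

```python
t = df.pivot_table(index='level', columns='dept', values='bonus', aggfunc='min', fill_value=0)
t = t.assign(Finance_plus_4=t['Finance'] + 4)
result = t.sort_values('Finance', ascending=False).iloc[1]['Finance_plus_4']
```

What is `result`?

17

pivot: rows=level, cols=dept, min(bonus):
dept   Finance  Sales
level                
L5          13     33
L6          15     21
add column Finance_plus_4 = t['Finance'] + 4:
dept   Finance  Sales  Finance_plus_4
level                                
L5          13     33              17
L6          15     21              19
sort by Finance descending:
dept   Finance  Sales  Finance_plus_4
level                                
L6          15     21              19
L5          13     33              17
So iloc[1]['Finance_plus_4'] = 17.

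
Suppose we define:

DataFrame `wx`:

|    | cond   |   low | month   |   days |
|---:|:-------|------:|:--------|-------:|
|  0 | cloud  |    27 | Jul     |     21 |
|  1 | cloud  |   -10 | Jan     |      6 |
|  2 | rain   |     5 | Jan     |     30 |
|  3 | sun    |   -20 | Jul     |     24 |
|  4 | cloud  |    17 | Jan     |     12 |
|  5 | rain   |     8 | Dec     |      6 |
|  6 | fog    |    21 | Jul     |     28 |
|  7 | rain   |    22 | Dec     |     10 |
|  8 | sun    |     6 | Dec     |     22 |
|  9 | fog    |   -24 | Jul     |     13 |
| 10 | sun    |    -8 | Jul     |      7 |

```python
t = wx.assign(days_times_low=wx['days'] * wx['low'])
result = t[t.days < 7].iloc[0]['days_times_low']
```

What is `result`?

-60

add column days_times_low = wx['days'] * wx['low']:
     cond  low month  days  days_times_low
0   cloud   27   Jul    21             567
1   cloud  -10   Jan     6             -60
2    rain    5   Jan    30             150
3     sun  -20   Jul    24            -480
4   cloud   17   Jan    12             204
5    rain    8   Dec     6              48
6     fog   21   Jul    28             588
7    rain   22   Dec    10             220
8     sun    6   Dec    22             132
9     fog  -24   Jul    13            -312
10    sun   -8   Jul     7             -56
filter rows where days < 7:
    cond  low month  days  days_times_low
1  cloud  -10   Jan     6             -60
5   rain    8   Dec     6              48
Then the value at position 0, column 'days_times_low': -60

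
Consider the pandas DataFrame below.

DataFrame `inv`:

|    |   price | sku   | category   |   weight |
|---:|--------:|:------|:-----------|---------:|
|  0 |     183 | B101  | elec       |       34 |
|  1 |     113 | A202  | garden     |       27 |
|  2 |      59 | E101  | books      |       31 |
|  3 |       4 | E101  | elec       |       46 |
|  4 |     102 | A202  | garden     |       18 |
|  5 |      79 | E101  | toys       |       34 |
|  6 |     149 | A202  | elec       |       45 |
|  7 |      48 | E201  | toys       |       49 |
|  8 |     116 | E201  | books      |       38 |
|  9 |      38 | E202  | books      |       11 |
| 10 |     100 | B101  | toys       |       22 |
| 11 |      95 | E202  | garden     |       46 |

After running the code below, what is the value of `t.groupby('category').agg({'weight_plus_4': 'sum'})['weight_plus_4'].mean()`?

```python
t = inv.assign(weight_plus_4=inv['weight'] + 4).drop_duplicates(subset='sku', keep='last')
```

add column weight_plus_4 = inv['weight'] + 4:
    price   sku category  weight  weight_plus_4
0     183  B101     elec      34             38
1     113  A202   garden      27             31
2      59  E101    books      31             35
3       4  E101     elec      46             50
4     102  A202   garden      18             22
5      79  E101     toys      34             38
6     149  A202     elec      45             49
7      48  E201     toys      49             53
8     116  E201    books      38             42
9      38  E202    books      11             15
10    100  B101     toys      22             26
11     95  E202   garden      46             50
drop duplicate sku (keep=last):
    price   sku category  weight  weight_plus_4
5      79  E101     toys      34             38
6     149  A202     elec      45             49
8     116  E201    books      38             42
10    100  B101     toys      22             26
11     95  E202   garden      46             50
group by category, sum of weight_plus_4:
          weight_plus_4
category               
books                42
elec                 49
garden               50
toys                 64

51.25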